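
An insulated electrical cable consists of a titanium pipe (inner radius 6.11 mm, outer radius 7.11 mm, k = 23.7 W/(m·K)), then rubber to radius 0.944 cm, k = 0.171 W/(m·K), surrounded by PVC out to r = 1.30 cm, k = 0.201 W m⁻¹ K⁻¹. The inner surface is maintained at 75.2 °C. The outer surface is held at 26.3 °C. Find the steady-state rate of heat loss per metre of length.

Treat each layer as a resistance in series:
  R'_titanium = ln(0.00711/0.00611)/(2πk) = 0.1516/(2π·23.7) = 0.001018 m·K/W
  R'_rubber = ln(0.00944/0.00711)/(2πk) = 0.2835/(2π·0.171) = 0.2638 m·K/W
  R'_PVC = ln(0.0130/0.00944)/(2πk) = 0.3200/(2π·0.201) = 0.2534 m·K/W
ΣR = 0.001018 + 0.2638 + 0.2534 = 0.5182 m·K/W
Q' = ΔT/ΣR = (75.2 °C − 26.3 °C)/0.5182 = 94.4 W/m

Q' = 94.4 W/m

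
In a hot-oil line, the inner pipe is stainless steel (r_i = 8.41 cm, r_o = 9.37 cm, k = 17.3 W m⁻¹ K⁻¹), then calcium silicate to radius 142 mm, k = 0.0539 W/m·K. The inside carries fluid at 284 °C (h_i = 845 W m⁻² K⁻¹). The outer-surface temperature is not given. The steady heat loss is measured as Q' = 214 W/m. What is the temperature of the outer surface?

T_out = 20.6 °C

Series resistances:
  R'_conv,in = 1/(2πr h) = 1/(2π·0.0841·845) = 0.002240 m·K/W
  R'_stainless steel = ln(0.0937/0.0841)/(2πk) = 0.1081/(2π·17.3) = 9.944×10^-4 m·K/W
  R'_calcium silicate = ln(0.142/0.0937)/(2πk) = 0.4157/(2π·0.0539) = 1.228 m·K/W
ΣR = 1.231 m·K/W
ΔT = Q'·ΣR = 214 × 1.231 = 263.4 K
Heat flows outward, so T_out = T_in − ΔT = 284 − 263.4 = 20.6 °C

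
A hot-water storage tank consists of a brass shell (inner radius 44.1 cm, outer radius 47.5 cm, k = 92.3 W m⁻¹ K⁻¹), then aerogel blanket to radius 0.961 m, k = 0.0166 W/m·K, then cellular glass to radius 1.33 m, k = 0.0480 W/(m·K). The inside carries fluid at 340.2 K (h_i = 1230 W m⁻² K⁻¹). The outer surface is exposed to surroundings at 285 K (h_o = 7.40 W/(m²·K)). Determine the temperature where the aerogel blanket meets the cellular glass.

T = 289.8 K

Series thermal resistances, inner to outer:
  R_conv,in = 1/(4πr²h) = 1/(4π·0.441²·1230) = 3.327×10^-4 K/W
  R_brass = (1/0.441 − 1/0.475)/(4πk) = 0.1623/(4π·92.3) = 1.399×10^-4 K/W
  R_aerogel blanket = (1/0.475 − 1/0.961)/(4πk) = 1.065/(4π·0.0166) = 5.104 K/W
  R_cellular glass = (1/0.961 − 1/1.33)/(4πk) = 0.2887/(4π·0.0480) = 0.4786 K/W
  R_conv,out = 1/(4πr²h) = 1/(4π·1.33²·7.40) = 0.006079 K/W
ΣR = 3.327×10^-4 + 1.399×10^-4 + 5.104 + 0.4786 + 0.006079 = 5.589 K/W
Q = ΔT/ΣR = (340.2 K − 285 K)/5.589 = 9.877 W
From the inner boundary to the aerogel blanket/cellular glass interface, ΣR_partial = 5.104 K/W.
T_interface = T_in − Q·ΣR_partial = 340.2 K − (9.877)(5.104) = 289.8 K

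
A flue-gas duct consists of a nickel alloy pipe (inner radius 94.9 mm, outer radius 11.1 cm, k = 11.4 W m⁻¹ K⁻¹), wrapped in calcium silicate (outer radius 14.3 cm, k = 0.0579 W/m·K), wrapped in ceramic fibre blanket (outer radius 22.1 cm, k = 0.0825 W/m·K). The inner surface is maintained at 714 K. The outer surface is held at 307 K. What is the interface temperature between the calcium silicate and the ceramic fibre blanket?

Resistance network (inner→outer):
  R'_nickel alloy = ln(0.111/0.0949)/(2πk) = 0.1567/(2π·11.4) = 0.002188 m·K/W
  R'_calcium silicate = ln(0.143/0.111)/(2πk) = 0.2533/(2π·0.0579) = 0.6963 m·K/W
  R'_ceramic fibre blanket = ln(0.221/0.143)/(2πk) = 0.4353/(2π·0.0825) = 0.8398 m·K/W
ΣR = 0.002188 + 0.6963 + 0.8398 = 1.538 m·K/W
Q' = ΔT/ΣR = (714 K − 307 K)/1.538 = 264.6 W/m
From the inner boundary to the calcium silicate/ceramic fibre blanket interface, ΣR_partial = 0.6985 m·K/W.
T_interface = T_in − Q'·ΣR_partial = 714 K − (264.6)(0.6985) = 529 K

T = 529 K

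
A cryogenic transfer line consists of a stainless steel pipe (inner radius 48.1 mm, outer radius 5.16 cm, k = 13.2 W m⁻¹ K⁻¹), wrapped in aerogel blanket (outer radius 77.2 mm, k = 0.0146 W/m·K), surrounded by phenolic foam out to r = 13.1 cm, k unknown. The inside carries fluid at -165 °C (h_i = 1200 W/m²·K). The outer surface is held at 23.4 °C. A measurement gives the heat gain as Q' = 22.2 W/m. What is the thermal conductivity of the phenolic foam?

ΣR = ΔT/Q' = |-165 − 23.4|/22.2 = 8.486 m·K/W
Known resistances:
  R'_conv,in = 1/(2πr h) = 1/(2π·0.0481·1200) = 0.002757 m·K/W
  R'_stainless steel = ln(0.0516/0.0481)/(2πk) = 0.07024/(2π·13.2) = 8.469×10^-4 m·K/W
  R'_aerogel blanket = ln(0.0772/0.0516)/(2πk) = 0.4029/(2π·0.0146) = 4.392 m·K/W
R_phenolic foam = ΣR − ΣR_known = 8.486 − 4.396 = 4.090 m·K/W
ln(r₂/r₁)/(2πk) = 4.090 ⇒ k = 0.5288/(2π·4.090) = 0.0206 W/m·K

k = 0.0206 W/m·K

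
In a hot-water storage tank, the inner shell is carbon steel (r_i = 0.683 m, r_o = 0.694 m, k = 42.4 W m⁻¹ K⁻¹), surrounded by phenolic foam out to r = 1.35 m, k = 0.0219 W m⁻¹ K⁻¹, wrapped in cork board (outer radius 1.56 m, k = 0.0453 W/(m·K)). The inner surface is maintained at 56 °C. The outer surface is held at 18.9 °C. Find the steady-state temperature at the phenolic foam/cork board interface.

Series thermal resistances, inner to outer:
  R_carbon steel = (1/0.683 − 1/0.694)/(4πk) = 0.02321/(4π·42.4) = 4.355×10^-5 K/W
  R_phenolic foam = (1/0.694 − 1/1.35)/(4πk) = 0.7002/(4π·0.0219) = 2.544 K/W
  R_cork board = (1/1.35 − 1/1.56)/(4πk) = 0.09972/(4π·0.0453) = 0.1752 K/W
ΣR = 4.355×10^-5 + 2.544 + 0.1752 = 2.719 K/W
Q = ΔT/ΣR = (56 °C − 18.9 °C)/2.719 = 13.64 W
From the inner boundary to the phenolic foam/cork board interface, ΣR_partial = 2.544 K/W.
T_interface = T_in − Q·ΣR_partial = 56 °C − (13.64)(2.544) = 21.3 °C

T = 21.3 °C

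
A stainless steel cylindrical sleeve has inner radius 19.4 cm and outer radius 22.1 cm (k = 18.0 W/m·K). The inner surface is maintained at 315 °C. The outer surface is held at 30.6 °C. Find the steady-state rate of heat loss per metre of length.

Q' = 247 kW/m

Q' = 2πk·ΔT/ln(r₂/r₁) = 2π × 18.0 × 284.4 / ln(0.221/0.194) = 2.47×10^5 W/m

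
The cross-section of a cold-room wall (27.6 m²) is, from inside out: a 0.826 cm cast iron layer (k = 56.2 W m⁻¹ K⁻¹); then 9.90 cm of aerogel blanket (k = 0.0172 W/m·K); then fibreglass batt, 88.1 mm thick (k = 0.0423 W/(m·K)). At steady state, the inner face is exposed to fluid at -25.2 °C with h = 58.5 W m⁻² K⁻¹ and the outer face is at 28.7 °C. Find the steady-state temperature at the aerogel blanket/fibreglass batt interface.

Resistance network (inner→outer):
  R_conv,in = 1/(hA) = 1/(58.5·27.6) = 6.193×10^-4 K/W
  R_cast iron = L/(kA) = 0.00826/(56.2·27.6) = 5.325×10^-6 K/W
  R_aerogel blanket = L/(kA) = 0.0990/(0.0172·27.6) = 0.2085 K/W
  R_fibreglass batt = L/(kA) = 0.0881/(0.0423·27.6) = 0.07546 K/W
ΣR = 6.193×10^-4 + 5.325×10^-6 + 0.2085 + 0.07546 = 0.2846 K/W
Q = ΔT/ΣR = (-25.2 °C − 28.7 °C)/0.2846 = -189.4 W
From the inner boundary to the aerogel blanket/fibreglass batt interface, ΣR_partial = 0.2091 K/W.
T_interface = T_in − Q·ΣR_partial = -25.2 °C − (-189.4)(0.2091) = 14.4 °C

T = 14.4 °C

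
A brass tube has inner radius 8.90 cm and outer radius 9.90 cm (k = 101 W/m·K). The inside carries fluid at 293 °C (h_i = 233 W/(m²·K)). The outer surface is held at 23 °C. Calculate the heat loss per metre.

Q' = 34.4 kW/m

Series thermal resistances, inner to outer:
  R'_conv,in = 1/(2πr h) = 1/(2π·0.0890·233) = 0.007675 m·K/W
  R'_brass = ln(0.0990/0.0890)/(2πk) = 0.1065/(2π·101) = 1.678×10^-4 m·K/W
ΣR = 0.007675 + 1.678×10^-4 = 0.007843 m·K/W
Q' = ΔT/ΣR = (293 °C − 23 °C)/0.007843 = 34400 W/m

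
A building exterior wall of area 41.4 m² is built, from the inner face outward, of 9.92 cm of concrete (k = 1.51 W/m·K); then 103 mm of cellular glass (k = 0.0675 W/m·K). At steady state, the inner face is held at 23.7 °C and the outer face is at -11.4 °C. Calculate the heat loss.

Q = 913 W

Treat each layer as a resistance in series:
  R_concrete = L/(kA) = 0.0992/(1.51·41.4) = 0.001587 K/W
  R_cellular glass = L/(kA) = 0.103/(0.0675·41.4) = 0.03686 K/W
ΣR = 0.001587 + 0.03686 = 0.03845 K/W
Q = ΔT/ΣR = (23.7 °C − -11.4 °C)/0.03845 = 913 W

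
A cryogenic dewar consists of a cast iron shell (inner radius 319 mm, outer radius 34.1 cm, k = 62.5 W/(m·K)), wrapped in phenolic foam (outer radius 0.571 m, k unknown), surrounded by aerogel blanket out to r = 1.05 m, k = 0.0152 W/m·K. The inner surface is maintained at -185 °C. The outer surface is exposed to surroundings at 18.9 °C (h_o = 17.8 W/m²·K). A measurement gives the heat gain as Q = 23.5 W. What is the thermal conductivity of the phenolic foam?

k = 0.0209 W/m·K

ΣR = ΔT/Q = |-185 − 18.9|/23.5 = 8.677 K/W
Known resistances:
  R_cast iron = (1/0.319 − 1/0.341)/(4πk) = 0.2022/(4π·62.5) = 2.575×10^-4 K/W
  R_aerogel blanket = (1/0.571 − 1/1.05)/(4πk) = 0.7989/(4π·0.0152) = 4.183 K/W
  R_conv,out = 1/(4πr²h) = 1/(4π·1.05²·17.8) = 0.004055 K/W
R_phenolic foam = ΣR − ΣR_known = 8.677 − 4.187 = 4.490 K/W
(1/r₁−1/r₂)/(4πk) = 4.490 ⇒ k = 1.181/(4π·4.490) = 0.0209 W/m·K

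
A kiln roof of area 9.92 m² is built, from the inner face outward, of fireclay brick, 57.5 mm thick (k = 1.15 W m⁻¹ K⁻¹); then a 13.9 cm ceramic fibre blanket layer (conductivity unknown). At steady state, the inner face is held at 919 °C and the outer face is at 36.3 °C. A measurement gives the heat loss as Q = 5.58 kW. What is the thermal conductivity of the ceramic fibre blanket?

ΣR = ΔT/Q = |919 − 36.3|/5580 = 0.1582 K/W
Known resistances:
  R_fireclay brick = L/(kA) = 0.0575/(1.15·9.92) = 0.005040 K/W
R_ceramic fibre blanket = ΣR − ΣR_known = 0.1582 − 0.005040 = 0.1532 K/W
L/(kA) = 0.1532 ⇒ k = 0.139/(0.1532·9.92) = 0.0915 W/m·K

k = 0.0915 W/m·K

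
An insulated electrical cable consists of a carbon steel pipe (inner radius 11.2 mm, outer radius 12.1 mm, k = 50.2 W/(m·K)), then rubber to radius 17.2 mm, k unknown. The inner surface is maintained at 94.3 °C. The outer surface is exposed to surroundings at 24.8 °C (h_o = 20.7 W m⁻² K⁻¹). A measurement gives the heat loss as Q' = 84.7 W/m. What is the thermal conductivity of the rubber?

ΣR = ΔT/Q' = |94.3 − 24.8|/84.7 = 0.8205 m·K/W
Known resistances:
  R'_carbon steel = ln(0.0121/0.0112)/(2πk) = 0.07729/(2π·50.2) = 2.450×10^-4 m·K/W
  R'_conv,out = 1/(2πr h) = 1/(2π·0.0172·20.7) = 0.4470 m·K/W
R_rubber = ΣR − ΣR_known = 0.8205 − 0.4472 = 0.3733 m·K/W
ln(r₂/r₁)/(2πk) = 0.3733 ⇒ k = 0.3517/(2π·0.3733) = 0.150 W/m·K

k = 0.150 W/m·K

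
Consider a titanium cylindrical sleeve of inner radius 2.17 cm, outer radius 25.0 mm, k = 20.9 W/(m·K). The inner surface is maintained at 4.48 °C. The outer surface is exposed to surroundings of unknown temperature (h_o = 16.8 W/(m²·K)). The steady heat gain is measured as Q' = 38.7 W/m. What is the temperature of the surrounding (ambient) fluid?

Sum the resistances:
  R'_titanium = ln(0.0250/0.0217)/(2πk) = 0.1416/(2π·20.9) = 0.001078 m·K/W
  R'_conv,out = 1/(2πr h) = 1/(2π·0.0250·16.8) = 0.3789 m·K/W
ΣR = 0.3800 m·K/W
ΔT = Q'·ΣR = 38.7 × 0.3800 = 14.71 K
Heat flows inward, so T_out = T_in + ΔT = 4.48 + 14.71 = 19.2 °C

T_out = 19.2 °C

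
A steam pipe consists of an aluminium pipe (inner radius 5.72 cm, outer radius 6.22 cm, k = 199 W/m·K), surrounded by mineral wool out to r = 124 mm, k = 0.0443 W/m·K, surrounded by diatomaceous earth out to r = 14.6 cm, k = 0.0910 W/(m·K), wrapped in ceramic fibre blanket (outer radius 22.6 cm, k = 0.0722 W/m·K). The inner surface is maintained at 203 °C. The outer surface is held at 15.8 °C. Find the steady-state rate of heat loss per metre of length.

Q' = 50.2 W/m

Series thermal resistances, inner to outer:
  R'_aluminium = ln(0.0622/0.0572)/(2πk) = 0.08380/(2π·199) = 6.702×10^-5 m·K/W
  R'_mineral wool = ln(0.124/0.0622)/(2πk) = 0.6899/(2π·0.0443) = 2.479 m·K/W
  R'_diatomaceous earth = ln(0.146/0.124)/(2πk) = 0.1633/(2π·0.0910) = 0.2856 m·K/W
  R'_ceramic fibre blanket = ln(0.226/0.146)/(2πk) = 0.4369/(2π·0.0722) = 0.9631 m·K/W
ΣR = 6.702×10^-5 + 2.479 + 0.2856 + 0.9631 = 3.728 m·K/W
Q' = ΔT/ΣR = (203 °C − 15.8 °C)/3.728 = 50.2 W/m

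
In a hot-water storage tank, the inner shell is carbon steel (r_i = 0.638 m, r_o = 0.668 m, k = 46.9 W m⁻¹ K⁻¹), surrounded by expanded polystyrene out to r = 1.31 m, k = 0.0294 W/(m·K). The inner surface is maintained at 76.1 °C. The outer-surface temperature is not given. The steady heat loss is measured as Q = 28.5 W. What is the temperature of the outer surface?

Series resistances:
  R_carbon steel = (1/0.638 − 1/0.668)/(4πk) = 0.07039/(4π·46.9) = 1.194×10^-4 K/W
  R_expanded polystyrene = (1/0.668 − 1/1.31)/(4πk) = 0.7336/(4π·0.0294) = 1.986 K/W
ΣR = 1.986 K/W
ΔT = Q·ΣR = 28.5 × 1.986 = 56.60 K
Heat flows outward, so T_out = T_in − ΔT = 76.1 − 56.60 = 19.5 °C

T_out = 19.5 °C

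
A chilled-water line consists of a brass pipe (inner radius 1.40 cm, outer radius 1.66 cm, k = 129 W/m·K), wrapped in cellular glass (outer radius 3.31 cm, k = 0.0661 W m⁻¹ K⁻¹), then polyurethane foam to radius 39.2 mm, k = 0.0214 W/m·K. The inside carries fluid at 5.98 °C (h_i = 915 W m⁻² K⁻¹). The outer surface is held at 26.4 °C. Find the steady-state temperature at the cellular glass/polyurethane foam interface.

T = 17.6 °C

Treat each layer as a resistance in series:
  R'_conv,in = 1/(2πr h) = 1/(2π·0.0140·915) = 0.01242 m·K/W
  R'_brass = ln(0.0166/0.0140)/(2πk) = 0.1703/(2π·129) = 2.102×10^-4 m·K/W
  R'_cellular glass = ln(0.0331/0.0166)/(2πk) = 0.6901/(2π·0.0661) = 1.662 m·K/W
  R'_polyurethane foam = ln(0.0392/0.0331)/(2πk) = 0.1691/(2π·0.0214) = 1.258 m·K/W
ΣR = 0.01242 + 2.102×10^-4 + 1.662 + 1.258 = 2.933 m·K/W
Q' = ΔT/ΣR = (5.98 °C − 26.4 °C)/2.933 = -6.962 W/m
From the inner boundary to the cellular glass/polyurethane foam interface, ΣR_partial = 1.675 m·K/W.
T_interface = T_in − Q'·ΣR_partial = 5.98 °C − (-6.962)(1.675) = 17.6 °C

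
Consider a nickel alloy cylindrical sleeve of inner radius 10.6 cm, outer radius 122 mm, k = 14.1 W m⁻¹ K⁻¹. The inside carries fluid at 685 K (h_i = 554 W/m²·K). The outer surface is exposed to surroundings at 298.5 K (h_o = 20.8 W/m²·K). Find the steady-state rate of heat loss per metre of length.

Q' = 5.77 kW/m

Treat each layer as a resistance in series:
  R'_conv,in = 1/(2πr h) = 1/(2π·0.106·554) = 0.002710 m·K/W
  R'_nickel alloy = ln(0.122/0.106)/(2πk) = 0.1406/(2π·14.1) = 0.001587 m·K/W
  R'_conv,out = 1/(2πr h) = 1/(2π·0.122·20.8) = 0.06272 m·K/W
ΣR = 0.002710 + 0.001587 + 0.06272 = 0.06702 m·K/W
Q' = ΔT/ΣR = (685 K − 298.5 K)/0.06702 = 5770 W/m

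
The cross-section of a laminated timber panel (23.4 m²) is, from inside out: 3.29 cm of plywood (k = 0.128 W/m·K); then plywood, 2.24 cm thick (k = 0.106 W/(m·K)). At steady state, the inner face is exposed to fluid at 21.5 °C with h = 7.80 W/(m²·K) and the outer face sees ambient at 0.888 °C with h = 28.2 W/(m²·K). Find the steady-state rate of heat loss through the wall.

Series thermal resistances, inner to outer:
  R_conv,in = 1/(hA) = 1/(7.80·23.4) = 0.005479 K/W
  R_plywood = L/(kA) = 0.0329/(0.128·23.4) = 0.01098 K/W
  R_plywood = L/(kA) = 0.0224/(0.106·23.4) = 0.009031 K/W
  R_conv,out = 1/(hA) = 1/(28.2·23.4) = 0.001515 K/W
ΣR = 0.005479 + 0.01098 + 0.009031 + 0.001515 = 0.02701 K/W
Q = ΔT/ΣR = (21.5 °C − 0.888 °C)/0.02701 = 763 W

Q = 763 W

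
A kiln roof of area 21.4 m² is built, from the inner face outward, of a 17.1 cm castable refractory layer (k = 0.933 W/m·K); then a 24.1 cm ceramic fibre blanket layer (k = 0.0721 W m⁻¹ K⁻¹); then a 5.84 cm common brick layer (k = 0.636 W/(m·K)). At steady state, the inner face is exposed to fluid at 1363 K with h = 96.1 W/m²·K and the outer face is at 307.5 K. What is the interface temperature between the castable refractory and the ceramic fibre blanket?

T = 1307 K

Treat each layer as a resistance in series:
  R_conv,in = 1/(hA) = 1/(96.1·21.4) = 4.863×10^-4 K/W
  R_castable refractory = L/(kA) = 0.171/(0.933·21.4) = 0.008564 K/W
  R_ceramic fibre blanket = L/(kA) = 0.241/(0.0721·21.4) = 0.1562 K/W
  R_common brick = L/(kA) = 0.0584/(0.636·21.4) = 0.004291 K/W
ΣR = 4.863×10^-4 + 0.008564 + 0.1562 + 0.004291 = 0.1695 K/W
Q = ΔT/ΣR = (1363 K − 307.5 K)/0.1695 = 6227 W
From the inner boundary to the castable refractory/ceramic fibre blanket interface, ΣR_partial = 0.009050 K/W.
T_interface = T_in − Q·ΣR_partial = 1363 K − (6227)(0.009050) = 1307 K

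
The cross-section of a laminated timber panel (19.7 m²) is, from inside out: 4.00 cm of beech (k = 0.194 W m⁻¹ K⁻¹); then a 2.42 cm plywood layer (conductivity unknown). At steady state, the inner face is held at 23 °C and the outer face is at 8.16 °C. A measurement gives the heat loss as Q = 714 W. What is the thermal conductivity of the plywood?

k = 0.119 W/m·K

ΣR = ΔT/Q = |23 − 8.16|/714 = 0.02078 K/W
Known resistances:
  R_beech = L/(kA) = 0.0400/(0.194·19.7) = 0.01047 K/W
R_plywood = ΣR − ΣR_known = 0.02078 − 0.01047 = 0.01031 K/W
L/(kA) = 0.01031 ⇒ k = 0.0242/(0.01031·19.7) = 0.119 W/m·K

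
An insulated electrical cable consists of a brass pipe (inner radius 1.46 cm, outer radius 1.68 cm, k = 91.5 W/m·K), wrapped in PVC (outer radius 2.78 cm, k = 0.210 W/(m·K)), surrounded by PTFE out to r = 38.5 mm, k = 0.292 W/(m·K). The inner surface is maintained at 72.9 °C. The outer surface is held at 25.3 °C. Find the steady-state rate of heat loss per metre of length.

Q' = 85.1 W/m

Treat each layer as a resistance in series:
  R'_brass = ln(0.0168/0.0146)/(2πk) = 0.1404/(2π·91.5) = 2.441×10^-4 m·K/W
  R'_PVC = ln(0.0278/0.0168)/(2πk) = 0.5037/(2π·0.210) = 0.3817 m·K/W
  R'_PTFE = ln(0.0385/0.0278)/(2πk) = 0.3256/(2π·0.292) = 0.1775 m·K/W
ΣR = 2.441×10^-4 + 0.3817 + 0.1775 = 0.5594 m·K/W
Q' = ΔT/ΣR = (72.9 °C − 25.3 °C)/0.5594 = 85.1 W/m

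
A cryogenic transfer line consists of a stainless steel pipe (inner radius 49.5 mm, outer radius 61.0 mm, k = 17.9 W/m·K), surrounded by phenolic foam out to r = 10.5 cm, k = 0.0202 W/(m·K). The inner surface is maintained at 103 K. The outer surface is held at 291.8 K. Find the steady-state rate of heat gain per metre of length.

Q' = 44.1 W/m

Series thermal resistances, inner to outer:
  R'_stainless steel = ln(0.0610/0.0495)/(2πk) = 0.2089/(2π·17.9) = 0.001857 m·K/W
  R'_phenolic foam = ln(0.105/0.0610)/(2πk) = 0.5431/(2π·0.0202) = 4.279 m·K/W
ΣR = 0.001857 + 4.279 = 4.281 m·K/W
Q' = ΔT/ΣR = (103 K − 291.8 K)/4.281 = -44.1 W/m
(Negative Q' ⇒ heat flows inward; heat gain = 44.1 W/m.)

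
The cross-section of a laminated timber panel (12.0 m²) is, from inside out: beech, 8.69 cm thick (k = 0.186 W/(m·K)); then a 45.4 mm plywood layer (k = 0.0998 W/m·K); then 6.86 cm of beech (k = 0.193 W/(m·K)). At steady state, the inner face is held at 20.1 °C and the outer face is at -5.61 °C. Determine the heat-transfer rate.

Q = 241 W

Resistance network (inner→outer):
  R_beech = L/(kA) = 0.0869/(0.186·12.0) = 0.03893 K/W
  R_plywood = L/(kA) = 0.0454/(0.0998·12.0) = 0.03791 K/W
  R_beech = L/(kA) = 0.0686/(0.193·12.0) = 0.02962 K/W
ΣR = 0.03893 + 0.03791 + 0.02962 = 0.1065 K/W
Q = ΔT/ΣR = (20.1 °C − -5.61 °C)/0.1065 = 241 W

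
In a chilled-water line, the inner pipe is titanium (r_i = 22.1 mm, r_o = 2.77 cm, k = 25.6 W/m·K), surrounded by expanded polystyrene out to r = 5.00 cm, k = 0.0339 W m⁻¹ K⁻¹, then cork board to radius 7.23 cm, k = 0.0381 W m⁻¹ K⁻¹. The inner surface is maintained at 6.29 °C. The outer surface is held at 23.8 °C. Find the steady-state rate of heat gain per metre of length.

Q' = 4.06 W/m

Series thermal resistances, inner to outer:
  R'_titanium = ln(0.0277/0.0221)/(2πk) = 0.2259/(2π·25.6) = 0.001404 m·K/W
  R'_expanded polystyrene = ln(0.0500/0.0277)/(2πk) = 0.5906/(2π·0.0339) = 2.773 m·K/W
  R'_cork board = ln(0.0723/0.0500)/(2πk) = 0.3688/(2π·0.0381) = 1.541 m·K/W
ΣR = 0.001404 + 2.773 + 1.541 = 4.315 m·K/W
Q' = ΔT/ΣR = (6.29 °C − 23.8 °C)/4.315 = -4.06 W/m
(Negative Q' ⇒ heat flows inward; heat gain = 4.06 W/m.)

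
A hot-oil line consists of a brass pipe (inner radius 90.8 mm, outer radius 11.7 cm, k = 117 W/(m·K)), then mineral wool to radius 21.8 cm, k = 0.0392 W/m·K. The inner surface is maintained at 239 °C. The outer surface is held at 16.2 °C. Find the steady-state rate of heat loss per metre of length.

Treat each layer as a resistance in series:
  R'_brass = ln(0.117/0.0908)/(2πk) = 0.2535/(2π·117) = 3.449×10^-4 m·K/W
  R'_mineral wool = ln(0.218/0.117)/(2πk) = 0.6223/(2π·0.0392) = 2.527 m·K/W
ΣR = 3.449×10^-4 + 2.527 = 2.527 m·K/W
Q' = ΔT/ΣR = (239 °C − 16.2 °C)/2.527 = 88.2 W/m

Q' = 88.2 W/m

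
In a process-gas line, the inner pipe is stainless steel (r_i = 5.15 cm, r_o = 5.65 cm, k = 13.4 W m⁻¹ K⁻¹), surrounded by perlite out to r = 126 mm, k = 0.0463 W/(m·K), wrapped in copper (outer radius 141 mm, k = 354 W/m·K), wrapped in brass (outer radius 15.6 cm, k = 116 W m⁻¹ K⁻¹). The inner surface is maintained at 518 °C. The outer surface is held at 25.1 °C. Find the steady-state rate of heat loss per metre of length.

Q' = 179 W/m

Resistance network (inner→outer):
  R'_stainless steel = ln(0.0565/0.0515)/(2πk) = 0.09266/(2π·13.4) = 0.001101 m·K/W
  R'_perlite = ln(0.126/0.0565)/(2πk) = 0.8020/(2π·0.0463) = 2.757 m·K/W
  R'_copper = ln(0.141/0.126)/(2πk) = 0.1125/(2π·354) = 5.057×10^-5 m·K/W
  R'_brass = ln(0.156/0.141)/(2πk) = 0.1011/(2π·116) = 1.387×10^-4 m·K/W
ΣR = 0.001101 + 2.757 + 5.057×10^-5 + 1.387×10^-4 = 2.758 m·K/W
Q' = ΔT/ΣR = (518 °C − 25.1 °C)/2.758 = 179 W/m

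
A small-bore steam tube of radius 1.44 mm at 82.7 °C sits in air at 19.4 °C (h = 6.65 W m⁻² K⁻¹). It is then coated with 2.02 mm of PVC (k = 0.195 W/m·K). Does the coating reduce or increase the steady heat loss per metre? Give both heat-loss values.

Critical radius for a cylinder: r_cr = k/h = 0.0293 m = 2.93 cm.
Outer radius after coating: r₂ = 0.00144 + 0.00202 = 0.00346 m.
Since r₁ < r_cr and r₂ ≤ r_cr, the coating moves toward the maximum at r_cr — heat loss rises.
Bare: R = 1/(2πr₁h) = 16.62 m·K/W; Q = 63.3/16.62 = 3.81 W/m.
Coated: R = R_cond + R_conv = 7.633 m·K/W; Q = 63.3/7.633 = 8.29 W/m.

increases: 3.81 → 8.29 W/m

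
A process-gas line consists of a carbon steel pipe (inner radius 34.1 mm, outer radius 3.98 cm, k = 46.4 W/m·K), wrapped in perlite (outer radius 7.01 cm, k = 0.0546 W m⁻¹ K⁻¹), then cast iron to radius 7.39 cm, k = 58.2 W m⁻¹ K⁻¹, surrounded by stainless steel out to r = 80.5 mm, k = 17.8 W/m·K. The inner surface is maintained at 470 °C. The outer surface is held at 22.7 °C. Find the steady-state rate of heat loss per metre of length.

Treat each layer as a resistance in series:
  R'_carbon steel = ln(0.0398/0.0341)/(2πk) = 0.1546/(2π·46.4) = 5.302×10^-4 m·K/W
  R'_perlite = ln(0.0701/0.0398)/(2πk) = 0.5661/(2π·0.0546) = 1.650 m·K/W
  R'_cast iron = ln(0.0739/0.0701)/(2πk) = 0.05279/(2π·58.2) = 1.444×10^-4 m·K/W
  R'_stainless steel = ln(0.0805/0.0739)/(2πk) = 0.08554/(2π·17.8) = 7.649×10^-4 m·K/W
ΣR = 5.302×10^-4 + 1.650 + 1.444×10^-4 + 7.649×10^-4 = 1.651 m·K/W
Q' = ΔT/ΣR = (470 °C − 22.7 °C)/1.651 = 271 W/m

Q' = 271 W/m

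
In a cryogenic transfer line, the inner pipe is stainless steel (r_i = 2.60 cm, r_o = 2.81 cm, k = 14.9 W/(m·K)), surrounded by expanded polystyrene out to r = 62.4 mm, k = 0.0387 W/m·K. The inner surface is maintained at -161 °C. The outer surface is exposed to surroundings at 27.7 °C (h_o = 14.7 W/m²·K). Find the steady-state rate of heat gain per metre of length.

Series thermal resistances, inner to outer:
  R'_stainless steel = ln(0.0281/0.0260)/(2πk) = 0.07767/(2π·14.9) = 8.297×10^-4 m·K/W
  R'_expanded polystyrene = ln(0.0624/0.0281)/(2πk) = 0.7978/(2π·0.0387) = 3.281 m·K/W
  R'_conv,out = 1/(2πr h) = 1/(2π·0.0624·14.7) = 0.1735 m·K/W
ΣR = 8.297×10^-4 + 3.281 + 0.1735 = 3.455 m·K/W
Q' = ΔT/ΣR = (-161 °C − 27.7 °C)/3.455 = -54.6 W/m
(Negative Q' ⇒ heat flows inward; heat gain = 54.6 W/m.)

Q' = 54.6 W/m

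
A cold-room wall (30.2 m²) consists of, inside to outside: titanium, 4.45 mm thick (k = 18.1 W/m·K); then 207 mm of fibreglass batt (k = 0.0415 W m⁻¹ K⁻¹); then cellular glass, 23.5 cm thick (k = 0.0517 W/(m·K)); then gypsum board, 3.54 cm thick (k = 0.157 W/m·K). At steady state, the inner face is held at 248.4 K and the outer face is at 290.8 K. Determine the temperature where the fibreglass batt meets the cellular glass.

T = 270.07 K

Resistance network (inner→outer):
  R_titanium = L/(kA) = 0.00445/(18.1·30.2) = 8.141×10^-6 K/W
  R_fibreglass batt = L/(kA) = 0.207/(0.0415·30.2) = 0.1652 K/W
  R_cellular glass = L/(kA) = 0.235/(0.0517·30.2) = 0.1505 K/W
  R_gypsum board = L/(kA) = 0.0354/(0.157·30.2) = 0.007466 K/W
ΣR = 8.141×10^-6 + 0.1652 + 0.1505 + 0.007466 = 0.3232 K/W
Q = ΔT/ΣR = (248.4 K − 290.8 K)/0.3232 = -131.2 W
From the inner boundary to the fibreglass batt/cellular glass interface, ΣR_partial = 0.1652 K/W.
T_interface = T_in − Q·ΣR_partial = 248.4 K − (-131.2)(0.1652) = 270.07 K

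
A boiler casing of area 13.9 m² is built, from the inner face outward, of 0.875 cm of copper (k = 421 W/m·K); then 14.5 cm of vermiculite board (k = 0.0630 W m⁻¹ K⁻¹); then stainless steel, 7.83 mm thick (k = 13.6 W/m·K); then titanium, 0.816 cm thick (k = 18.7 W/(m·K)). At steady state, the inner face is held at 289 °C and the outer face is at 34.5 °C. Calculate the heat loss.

Q = 1540 W

Series thermal resistances, inner to outer:
  R_copper = L/(kA) = 0.00875/(421·13.9) = 1.495×10^-6 K/W
  R_vermiculite board = L/(kA) = 0.145/(0.0630·13.9) = 0.1656 K/W
  R_stainless steel = L/(kA) = 0.00783/(13.6·13.9) = 4.142×10^-5 K/W
  R_titanium = L/(kA) = 0.00816/(18.7·13.9) = 3.139×10^-5 K/W
ΣR = 1.495×10^-6 + 0.1656 + 4.142×10^-5 + 3.139×10^-5 = 0.1657 K/W
Q = ΔT/ΣR = (289 °C − 34.5 °C)/0.1657 = 1540 W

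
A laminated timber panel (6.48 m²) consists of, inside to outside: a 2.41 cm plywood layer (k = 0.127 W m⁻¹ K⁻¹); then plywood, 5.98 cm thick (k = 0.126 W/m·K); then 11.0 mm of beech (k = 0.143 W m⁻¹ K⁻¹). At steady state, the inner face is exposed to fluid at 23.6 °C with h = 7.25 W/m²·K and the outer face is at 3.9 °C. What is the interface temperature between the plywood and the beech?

T = 5.62 °C

Resistance network (inner→outer):
  R_conv,in = 1/(hA) = 1/(7.25·6.48) = 0.02129 K/W
  R_plywood = L/(kA) = 0.0241/(0.127·6.48) = 0.02928 K/W
  R_plywood = L/(kA) = 0.0598/(0.126·6.48) = 0.07324 K/W
  R_beech = L/(kA) = 0.0110/(0.143·6.48) = 0.01187 K/W
ΣR = 0.02129 + 0.02928 + 0.07324 + 0.01187 = 0.1357 K/W
Q = ΔT/ΣR = (23.6 °C − 3.9 °C)/0.1357 = 145.2 W
From the inner boundary to the plywood/beech interface, ΣR_partial = 0.1238 K/W.
T_interface = T_in − Q·ΣR_partial = 23.6 °C − (145.2)(0.1238) = 5.62 °C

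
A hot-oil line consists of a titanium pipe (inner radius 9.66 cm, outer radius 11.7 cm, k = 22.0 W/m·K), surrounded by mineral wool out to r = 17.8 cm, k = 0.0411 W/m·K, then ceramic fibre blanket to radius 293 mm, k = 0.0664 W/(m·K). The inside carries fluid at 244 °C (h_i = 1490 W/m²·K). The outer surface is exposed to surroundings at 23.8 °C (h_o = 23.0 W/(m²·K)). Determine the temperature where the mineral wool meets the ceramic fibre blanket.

Treat each layer as a resistance in series:
  R'_conv,in = 1/(2πr h) = 1/(2π·0.0966·1490) = 0.001106 m·K/W
  R'_titanium = ln(0.117/0.0966)/(2πk) = 0.1916/(2π·22.0) = 0.001386 m·K/W
  R'_mineral wool = ln(0.178/0.117)/(2πk) = 0.4196/(2π·0.0411) = 1.625 m·K/W
  R'_ceramic fibre blanket = ln(0.293/0.178)/(2πk) = 0.4984/(2π·0.0664) = 1.195 m·K/W
  R'_conv,out = 1/(2πr h) = 1/(2π·0.293·23.0) = 0.02362 m·K/W
ΣR = 0.001106 + 0.001386 + 1.625 + 1.195 + 0.02362 = 2.846 m·K/W
Q' = ΔT/ΣR = (244 °C − 23.8 °C)/2.846 = 77.37 W/m
From the inner boundary to the mineral wool/ceramic fibre blanket interface, ΣR_partial = 1.627 m·K/W.
T_interface = T_in − Q'·ΣR_partial = 244 °C − (77.37)(1.627) = 118 °C

T = 118 °C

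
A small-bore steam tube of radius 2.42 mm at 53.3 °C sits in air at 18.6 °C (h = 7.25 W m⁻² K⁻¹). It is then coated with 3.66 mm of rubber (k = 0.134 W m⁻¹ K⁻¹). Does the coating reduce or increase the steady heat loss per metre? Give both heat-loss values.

Critical radius for a cylinder: r_cr = k/h = 0.0185 m = 1.85 cm.
Outer radius after coating: r₂ = 0.00242 + 0.00366 = 0.00608 m.
Since r₁ < r_cr and r₂ ≤ r_cr, the coating moves toward the maximum at r_cr — heat loss rises.
Bare: R = 1/(2πr₁h) = 9.071 m·K/W; Q = 34.7/9.071 = 3.83 W/m.
Coated: R = R_cond + R_conv = 4.705 m·K/W; Q = 34.7/4.705 = 7.38 W/m.

increases: 3.83 → 7.38 W/m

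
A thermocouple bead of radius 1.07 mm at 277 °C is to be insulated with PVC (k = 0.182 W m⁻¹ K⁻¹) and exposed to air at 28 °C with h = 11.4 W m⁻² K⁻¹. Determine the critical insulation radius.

For a sphere, r_cr = 2k_ins/h = 2·0.182/11.4 = 0.0319 m = 3.19 cm

r_cr = 3.19 cm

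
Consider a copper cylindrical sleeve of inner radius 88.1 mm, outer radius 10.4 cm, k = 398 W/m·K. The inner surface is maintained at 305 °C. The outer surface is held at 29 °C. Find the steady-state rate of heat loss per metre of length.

Q' = 2πk·ΔT/ln(r₂/r₁) = 2π × 398 × 276 / ln(0.104/0.0881) = 4.16×10^6 W/m

Q' = 4160 kW/m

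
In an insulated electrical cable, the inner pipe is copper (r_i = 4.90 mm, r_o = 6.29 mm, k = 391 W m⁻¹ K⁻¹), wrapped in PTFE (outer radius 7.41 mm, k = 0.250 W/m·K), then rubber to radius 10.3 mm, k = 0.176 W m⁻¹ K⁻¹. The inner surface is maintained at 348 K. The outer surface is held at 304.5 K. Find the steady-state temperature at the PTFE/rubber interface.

Resistance network (inner→outer):
  R'_copper = ln(0.00629/0.00490)/(2πk) = 0.2497/(2π·391) = 1.016×10^-4 m·K/W
  R'_PTFE = ln(0.00741/0.00629)/(2πk) = 0.1639/(2π·0.250) = 0.1043 m·K/W
  R'_rubber = ln(0.0103/0.00741)/(2πk) = 0.3293/(2π·0.176) = 0.2978 m·K/W
ΣR = 1.016×10^-4 + 0.1043 + 0.2978 = 0.4022 m·K/W
Q' = ΔT/ΣR = (348 K − 304.5 K)/0.4022 = 108.2 W/m
From the inner boundary to the PTFE/rubber interface, ΣR_partial = 0.1044 m·K/W.
T_interface = T_in − Q'·ΣR_partial = 348 K − (108.2)(0.1044) = 336.7 K

T = 336.7 K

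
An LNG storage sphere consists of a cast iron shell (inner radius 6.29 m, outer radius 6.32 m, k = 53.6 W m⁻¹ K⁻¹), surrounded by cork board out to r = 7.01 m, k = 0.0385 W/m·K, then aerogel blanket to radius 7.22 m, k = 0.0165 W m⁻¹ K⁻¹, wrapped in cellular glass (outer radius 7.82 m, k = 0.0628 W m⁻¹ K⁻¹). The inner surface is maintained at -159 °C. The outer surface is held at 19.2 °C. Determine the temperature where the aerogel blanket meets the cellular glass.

T = -17.3 °C

Resistance network (inner→outer):
  R_cast iron = (1/6.29 − 1/6.32)/(4πk) = 7.547×10^-4/(4π·53.6) = 1.120×10^-6 K/W
  R_cork board = (1/6.32 − 1/7.01)/(4πk) = 0.01557/(4π·0.0385) = 0.03219 K/W
  R_aerogel blanket = (1/7.01 − 1/7.22)/(4πk) = 0.004149/(4π·0.0165) = 0.02001 K/W
  R_cellular glass = (1/7.22 − 1/7.82)/(4πk) = 0.01063/(4π·0.0628) = 0.01347 K/W
ΣR = 1.120×10^-6 + 0.03219 + 0.02001 + 0.01347 = 0.06567 K/W
Q = ΔT/ΣR = (-159 °C − 19.2 °C)/0.06567 = -2714 W
From the inner boundary to the aerogel blanket/cellular glass interface, ΣR_partial = 0.05220 K/W.
T_interface = T_in − Q·ΣR_partial = -159 °C − (-2714)(0.05220) = -17.3 °C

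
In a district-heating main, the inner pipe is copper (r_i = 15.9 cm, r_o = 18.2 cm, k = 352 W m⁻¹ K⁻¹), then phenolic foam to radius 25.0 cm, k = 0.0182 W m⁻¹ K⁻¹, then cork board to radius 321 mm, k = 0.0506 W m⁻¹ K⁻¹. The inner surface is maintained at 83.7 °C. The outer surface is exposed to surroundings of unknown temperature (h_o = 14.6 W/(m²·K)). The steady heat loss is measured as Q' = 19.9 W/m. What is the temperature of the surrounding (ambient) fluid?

T_out = 12.1 °C

Series resistances:
  R'_copper = ln(0.182/0.159)/(2πk) = 0.1351/(2π·352) = 6.109×10^-5 m·K/W
  R'_phenolic foam = ln(0.250/0.182)/(2πk) = 0.3175/(2π·0.0182) = 2.776 m·K/W
  R'_cork board = ln(0.321/0.250)/(2πk) = 0.2500/(2π·0.0506) = 0.7863 m·K/W
  R'_conv,out = 1/(2πr h) = 1/(2π·0.321·14.6) = 0.03396 m·K/W
ΣR = 3.596 m·K/W
ΔT = Q'·ΣR = 19.9 × 3.596 = 71.56 K
Heat flows outward, so T_out = T_in − ΔT = 83.7 − 71.56 = 12.1 °C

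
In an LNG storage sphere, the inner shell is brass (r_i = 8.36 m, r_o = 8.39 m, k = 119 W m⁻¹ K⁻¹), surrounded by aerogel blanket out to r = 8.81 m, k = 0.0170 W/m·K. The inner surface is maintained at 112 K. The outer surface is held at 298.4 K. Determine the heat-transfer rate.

Resistance network (inner→outer):
  R_brass = (1/8.36 − 1/8.39)/(4πk) = 4.277×10^-4/(4π·119) = 2.860×10^-7 K/W
  R_aerogel blanket = (1/8.39 − 1/8.81)/(4πk) = 0.005682/(4π·0.0170) = 0.02660 K/W
ΣR = 2.860×10^-7 + 0.02660 = 0.02660 K/W
Q = ΔT/ΣR = (112 K − 298.4 K)/0.02660 = -7010 W
(Negative Q ⇒ heat flows inward; heat gain = 7010 W.)

Q = 7010 W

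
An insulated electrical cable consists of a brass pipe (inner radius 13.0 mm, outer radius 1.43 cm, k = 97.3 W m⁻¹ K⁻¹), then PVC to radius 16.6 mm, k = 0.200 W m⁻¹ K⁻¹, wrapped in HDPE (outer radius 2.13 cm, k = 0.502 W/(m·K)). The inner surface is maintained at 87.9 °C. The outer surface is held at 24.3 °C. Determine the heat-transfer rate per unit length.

Q' = 321 W/m

Resistance network (inner→outer):
  R'_brass = ln(0.0143/0.0130)/(2πk) = 0.09531/(2π·97.3) = 1.559×10^-4 m·K/W
  R'_PVC = ln(0.0166/0.0143)/(2πk) = 0.1491/(2π·0.200) = 0.1187 m·K/W
  R'_HDPE = ln(0.0213/0.0166)/(2πk) = 0.2493/(2π·0.502) = 0.07904 m·K/W
ΣR = 1.559×10^-4 + 0.1187 + 0.07904 = 0.1979 m·K/W
Q' = ΔT/ΣR = (87.9 °C − 24.3 °C)/0.1979 = 321 W/m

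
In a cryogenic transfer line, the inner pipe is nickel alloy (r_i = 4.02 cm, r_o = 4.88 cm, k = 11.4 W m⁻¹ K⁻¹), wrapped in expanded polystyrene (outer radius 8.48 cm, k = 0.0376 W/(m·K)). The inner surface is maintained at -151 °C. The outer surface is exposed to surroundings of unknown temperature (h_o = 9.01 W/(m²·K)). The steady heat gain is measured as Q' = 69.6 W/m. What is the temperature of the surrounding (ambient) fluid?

T_out = 26.5 °C

Series resistances:
  R'_nickel alloy = ln(0.0488/0.0402)/(2πk) = 0.1939/(2π·11.4) = 0.002707 m·K/W
  R'_expanded polystyrene = ln(0.0848/0.0488)/(2πk) = 0.5526/(2π·0.0376) = 2.339 m·K/W
  R'_conv,out = 1/(2πr h) = 1/(2π·0.0848·9.01) = 0.2083 m·K/W
ΣR = 2.550 m·K/W
ΔT = Q'·ΣR = 69.6 × 2.550 = 177.5 K
Heat flows inward, so T_out = T_in + ΔT = -151 + 177.5 = 26.5 °C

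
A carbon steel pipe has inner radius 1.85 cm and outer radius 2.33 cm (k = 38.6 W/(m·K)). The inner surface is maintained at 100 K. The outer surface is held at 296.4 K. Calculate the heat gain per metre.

Q' = 206 kW/m

Q' = 2πk·ΔT/ln(r₂/r₁) = 2π × 38.6 × 196.4 / ln(0.0233/0.0185) = 2.06×10^5 W/m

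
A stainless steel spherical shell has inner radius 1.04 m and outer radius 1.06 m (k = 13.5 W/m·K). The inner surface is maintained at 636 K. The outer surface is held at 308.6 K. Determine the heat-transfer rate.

Q = 3060 kW

Q = 4πk·ΔT/(1/r₁ − 1/r₂) = 4π × 13.5 × 327.4 / (1/1.04 − 1/1.06) = 3.06×10^6 W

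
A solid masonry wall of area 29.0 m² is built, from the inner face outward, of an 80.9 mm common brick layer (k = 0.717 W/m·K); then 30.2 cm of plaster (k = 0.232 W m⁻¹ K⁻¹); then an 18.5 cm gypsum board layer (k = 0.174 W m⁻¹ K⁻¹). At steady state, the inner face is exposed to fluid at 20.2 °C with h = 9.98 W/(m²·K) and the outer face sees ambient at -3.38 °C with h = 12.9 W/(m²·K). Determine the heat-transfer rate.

Q = 258 W

Resistance network (inner→outer):
  R_conv,in = 1/(hA) = 1/(9.98·29.0) = 0.003455 K/W
  R_common brick = L/(kA) = 0.0809/(0.717·29.0) = 0.003891 K/W
  R_plaster = L/(kA) = 0.302/(0.232·29.0) = 0.04489 K/W
  R_gypsum board = L/(kA) = 0.185/(0.174·29.0) = 0.03666 K/W
  R_conv,out = 1/(hA) = 1/(12.9·29.0) = 0.002673 K/W
ΣR = 0.003455 + 0.003891 + 0.04489 + 0.03666 + 0.002673 = 0.09157 K/W
Q = ΔT/ΣR = (20.2 °C − -3.38 °C)/0.09157 = 258 W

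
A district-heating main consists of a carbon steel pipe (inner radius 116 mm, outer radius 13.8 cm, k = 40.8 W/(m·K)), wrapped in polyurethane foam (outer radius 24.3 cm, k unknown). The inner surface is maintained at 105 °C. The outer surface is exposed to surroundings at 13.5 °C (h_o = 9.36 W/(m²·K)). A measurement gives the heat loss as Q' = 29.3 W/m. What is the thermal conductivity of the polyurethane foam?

ΣR = ΔT/Q' = |105 − 13.5|/29.3 = 3.123 m·K/W
Known resistances:
  R'_carbon steel = ln(0.138/0.116)/(2πk) = 0.1737/(2π·40.8) = 6.774×10^-4 m·K/W
  R'_conv,out = 1/(2πr h) = 1/(2π·0.243·9.36) = 0.06997 m·K/W
R_polyurethane foam = ΣR − ΣR_known = 3.123 − 0.07065 = 3.052 m·K/W
ln(r₂/r₁)/(2πk) = 3.052 ⇒ k = 0.5658/(2π·3.052) = 0.0295 W/m·K

k = 0.0295 W/m·K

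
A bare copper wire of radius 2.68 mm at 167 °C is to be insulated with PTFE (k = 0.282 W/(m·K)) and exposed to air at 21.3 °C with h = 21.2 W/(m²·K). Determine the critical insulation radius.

r_cr = 1.33 cm

For a cylinder, r_cr = k_ins/h = 0.282/21.2 = 0.0133 m = 1.33 cm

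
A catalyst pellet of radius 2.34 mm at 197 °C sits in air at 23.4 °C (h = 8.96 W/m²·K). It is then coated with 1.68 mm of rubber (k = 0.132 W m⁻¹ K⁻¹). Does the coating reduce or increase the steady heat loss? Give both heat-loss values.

Critical radius for a sphere: r_cr = 2k/h = 0.0295 m = 2.95 cm.
Outer radius after coating: r₂ = 0.00234 + 0.00168 = 0.00402 m.
Since r₁ < r_cr and r₂ ≤ r_cr, the coating moves toward the maximum at r_cr — heat loss rises.
Bare: R = 1/(4πr₁²h) = 1622 K/W; Q = 173.6/1622 = 0.107 W.
Coated: R = R_cond + R_conv = 657.2 K/W; Q = 173.6/657.2 = 0.264 W.

increases: 0.107 → 0.264 W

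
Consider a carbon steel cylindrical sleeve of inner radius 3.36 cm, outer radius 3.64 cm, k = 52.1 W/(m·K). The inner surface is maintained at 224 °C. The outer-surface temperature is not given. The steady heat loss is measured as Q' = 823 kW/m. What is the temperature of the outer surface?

Series resistances:
  R'_carbon steel = ln(0.0364/0.0336)/(2πk) = 0.08004/(2π·52.1) = 2.445×10^-4 m·K/W
ΣR = 2.445×10^-4 m·K/W
ΔT = Q'·ΣR = 8.23×10^5 × 2.445×10^-4 = 201.2 K
Heat flows outward, so T_out = T_in − ΔT = 224 − 201.2 = 22.8 °C

T_out = 22.8 °C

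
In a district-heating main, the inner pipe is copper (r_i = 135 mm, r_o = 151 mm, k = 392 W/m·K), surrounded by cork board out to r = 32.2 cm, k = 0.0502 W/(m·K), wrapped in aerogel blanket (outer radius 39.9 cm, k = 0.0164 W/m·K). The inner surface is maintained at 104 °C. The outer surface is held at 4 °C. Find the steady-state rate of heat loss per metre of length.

Q' = 22.3 W/m

Series thermal resistances, inner to outer:
  R'_copper = ln(0.151/0.135)/(2πk) = 0.1120/(2π·392) = 4.547×10^-5 m·K/W
  R'_cork board = ln(0.322/0.151)/(2πk) = 0.7573/(2π·0.0502) = 2.401 m·K/W
  R'_aerogel blanket = ln(0.399/0.322)/(2πk) = 0.2144/(2π·0.0164) = 2.081 m·K/W
ΣR = 4.547×10^-5 + 2.401 + 2.081 = 4.482 m·K/W
Q' = ΔT/ΣR = (104 °C − 4 °C)/4.482 = 22.3 W/m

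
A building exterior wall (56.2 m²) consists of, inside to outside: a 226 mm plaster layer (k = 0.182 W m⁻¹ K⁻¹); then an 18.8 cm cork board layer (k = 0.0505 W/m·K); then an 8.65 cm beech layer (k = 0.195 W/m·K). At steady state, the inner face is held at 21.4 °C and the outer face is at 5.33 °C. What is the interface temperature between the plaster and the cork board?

Series thermal resistances, inner to outer:
  R_plaster = L/(kA) = 0.226/(0.182·56.2) = 0.02210 K/W
  R_cork board = L/(kA) = 0.188/(0.0505·56.2) = 0.06624 K/W
  R_beech = L/(kA) = 0.0865/(0.195·56.2) = 0.007893 K/W
ΣR = 0.02210 + 0.06624 + 0.007893 = 0.09623 K/W
Q = ΔT/ΣR = (21.4 °C − 5.33 °C)/0.09623 = 167.0 W
From the inner boundary to the plaster/cork board interface, ΣR_partial = 0.02210 K/W.
T_interface = T_in − Q·ΣR_partial = 21.4 °C − (167.0)(0.02210) = 17.7 °C

T = 17.7 °C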